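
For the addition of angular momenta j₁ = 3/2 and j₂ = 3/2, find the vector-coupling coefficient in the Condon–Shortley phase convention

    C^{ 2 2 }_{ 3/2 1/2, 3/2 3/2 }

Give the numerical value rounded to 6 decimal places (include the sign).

j₁+j₂−J=1  J+j₁−j₂=2  J−j₁+j₂=2  j₁+j₂+J+1=6
(j₁±m₁, j₂±m₂, J±M) = (2,1,3,0,4,0)
P² = 8
sum k=1..1:
  [1] −1/4 = -1/4
S = -1/4
C² = P²·S² = 1/2 ; C = -0.707107

−√(1/2) ≈ -0.707107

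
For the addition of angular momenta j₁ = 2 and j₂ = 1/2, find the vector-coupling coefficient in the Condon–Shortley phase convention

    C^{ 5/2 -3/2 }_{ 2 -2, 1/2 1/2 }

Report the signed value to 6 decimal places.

triangle: 0!×4!×1!/6! = 24/720
(j±m)!: 0!×4!×1!×0!×1!×4! = 576
prefactor² = (2J+1)×Δ×N² = 576/5
  k=0: +1/(0!×0!×4!×1!×0!×0!) = 1/24
Σ = 1/24  ⇒  CG² = 576/5×1/24² = 1/5
CG = +√(1/5) = +0.447214

+0.447214  (= +√(1/5))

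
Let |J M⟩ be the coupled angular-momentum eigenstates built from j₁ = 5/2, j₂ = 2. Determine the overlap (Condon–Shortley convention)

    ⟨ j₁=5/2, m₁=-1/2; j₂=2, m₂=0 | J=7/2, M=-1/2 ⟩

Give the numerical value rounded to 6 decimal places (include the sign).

triangle: 1!×4!×3!/9! = 144/362880
(j±m)!: 2!×3!×2!×2!×3!×4! = 6912
prefactor² = (2J+1)×Δ×N² = 768/35
  k=0: +1/(0!×1!×3!×2!×1!×1!) = 1/12
  k=1: −1/(1!×0!×2!×1!×2!×2!) = -1/8
Σ = -1/24  ⇒  CG² = 768/35×(-1/24)² = 4/105
CG = −√(4/105) = -0.195180

-0.195180  (= −√(4/105))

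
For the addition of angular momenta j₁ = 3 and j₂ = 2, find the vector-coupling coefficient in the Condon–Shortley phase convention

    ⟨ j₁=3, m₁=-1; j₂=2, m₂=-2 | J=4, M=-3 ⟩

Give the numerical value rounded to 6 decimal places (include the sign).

+0.707107  (= +√(1/2))

√[9·1!5!3!/10! · 2!4!0!4!1!7!] = √(10368)
  +(−1)^0/∏(0,1,4,0,1,3)! = 1/144  (running 1/144)
⟨..|..⟩ = √(10368)·(1/144) = +0.707107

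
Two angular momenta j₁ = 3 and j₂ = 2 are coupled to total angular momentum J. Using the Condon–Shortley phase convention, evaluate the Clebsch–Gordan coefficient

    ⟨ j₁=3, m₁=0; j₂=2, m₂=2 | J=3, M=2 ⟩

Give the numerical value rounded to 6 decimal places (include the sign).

+0.577350

j₁+j₂−J=2  J+j₁−j₂=4  J−j₁+j₂=2  j₁+j₂+J+1=9
(j₁±m₁, j₂±m₂, J±M) = (3,3,4,0,5,1)
P² = 192
sum k=2..2:
  [2] +1/24 = 1/24
S = 1/24
C² = P²·S² = 1/3 ; C = +0.577350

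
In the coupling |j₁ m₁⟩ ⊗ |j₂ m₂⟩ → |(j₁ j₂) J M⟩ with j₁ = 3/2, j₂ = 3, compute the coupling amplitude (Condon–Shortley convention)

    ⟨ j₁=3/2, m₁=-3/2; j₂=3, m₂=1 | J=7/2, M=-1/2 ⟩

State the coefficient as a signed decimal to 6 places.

j₁+j₂−J=1  J+j₁−j₂=2  J−j₁+j₂=5  j₁+j₂+J+1=9
(j₁±m₁, j₂±m₂, J±M) = (0,3,4,2,3,4)
P² = 1536/7
sum k=1..1:
  [1] −1/24 = -1/24
S = -1/24
C² = P²·S² = 8/21 ; C = -0.617213

-0.617213  (= −√(8/21))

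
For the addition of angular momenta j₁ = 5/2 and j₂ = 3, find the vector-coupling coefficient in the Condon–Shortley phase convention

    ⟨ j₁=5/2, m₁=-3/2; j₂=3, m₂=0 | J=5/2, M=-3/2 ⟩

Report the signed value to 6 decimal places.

+√(7/30) ≈ +0.483046

triangle: 3!*2!*3!/9! = 72/362880
(j±m)!: 1!*4!*3!*3!*1!*4! = 20736
prefactor² = (2J+1)*Δ*N² = 864/35
  k=2: +1/(2!*1!*2!*1!*0!*2!) = 1/8
  k=3: −1/(3!*0!*1!*0!*1!*3!) = -1/36
Σ = 7/72  ⇒  CG² = 864/35*7/72² = 7/30
CG = +√(7/30) = +0.483046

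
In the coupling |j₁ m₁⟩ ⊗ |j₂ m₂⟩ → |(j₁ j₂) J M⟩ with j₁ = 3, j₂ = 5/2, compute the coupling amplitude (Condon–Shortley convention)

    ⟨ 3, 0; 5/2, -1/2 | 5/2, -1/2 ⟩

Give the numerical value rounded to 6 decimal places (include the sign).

triangle: 3!*3!*2!/9! = 72/362880
(j±m)!: 3!*3!*2!*3!*2!*3! = 5184
prefactor² = (2J+1)*Δ*N² = 216/35
  k=0: +1/(0!*3!*3!*2!*0!*0!) = 1/72
  k=1: −1/(1!*2!*2!*1!*1!*1!) = -1/4
  k=2: +1/(2!*1!*1!*0!*2!*2!) = 1/8
Σ = -1/9  ⇒  CG² = 216/35*(-1/9)² = 8/105
CG = −√(8/105) = -0.276026

−√(8/105) ≈ -0.276026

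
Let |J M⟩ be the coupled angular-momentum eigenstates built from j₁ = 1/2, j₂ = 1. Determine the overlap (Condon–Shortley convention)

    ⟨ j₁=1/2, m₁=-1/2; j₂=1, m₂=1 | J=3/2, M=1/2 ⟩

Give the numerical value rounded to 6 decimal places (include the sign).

triangle: 0!·1!·2!/4! = 2/24
(j±m)!: 0!·1!·2!·0!·2!·1! = 4
prefactor² = (2J+1)·Δ·N² = 4/3
  k=0: +1/(0!·0!·1!·2!·0!·0!) = 1/2
Σ = 1/2  ⇒  CG² = 4/3·1/2² = 1/3
CG = +√(1/3) = +0.577350

+0.577350  (= +√(1/3))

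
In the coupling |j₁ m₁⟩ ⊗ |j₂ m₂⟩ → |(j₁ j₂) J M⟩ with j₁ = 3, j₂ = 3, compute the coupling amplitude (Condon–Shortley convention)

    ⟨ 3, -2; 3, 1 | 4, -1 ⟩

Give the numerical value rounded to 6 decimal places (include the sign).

j₁+j₂−J=2  J+j₁−j₂=4  J−j₁+j₂=4  j₁+j₂+J+1=11
(j₁±m₁, j₂±m₂, J±M) = (1,5,4,2,3,5)
P² = 82944/77
sum k=1..2:
  [1] −1/144 = -1/144
  [2] +1/48 = 1/48
S = 1/72
C² = P²·S² = 16/77 ; C = +0.455842

+0.455842  (= +√(16/77))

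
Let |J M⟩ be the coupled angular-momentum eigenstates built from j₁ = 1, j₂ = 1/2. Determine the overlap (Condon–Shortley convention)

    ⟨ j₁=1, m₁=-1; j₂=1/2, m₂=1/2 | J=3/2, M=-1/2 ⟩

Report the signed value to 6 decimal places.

+√(1/3) ≈ +0.577350

triangle: 0!·2!·1!/4! = 2/24
(j±m)!: 0!·2!·1!·0!·1!·2! = 4
prefactor² = (2J+1)·Δ·N² = 4/3
  k=0: +1/(0!·0!·2!·1!·0!·0!) = 1/2
Σ = 1/2  ⇒  CG² = 4/3·1/2² = 1/3
CG = +√(1/3) = +0.577350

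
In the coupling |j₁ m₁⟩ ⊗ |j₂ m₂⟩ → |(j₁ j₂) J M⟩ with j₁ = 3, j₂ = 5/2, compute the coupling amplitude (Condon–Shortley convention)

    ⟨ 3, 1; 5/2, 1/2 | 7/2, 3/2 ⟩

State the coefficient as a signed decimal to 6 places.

−√(5/21) = -0.487950

j₁+j₂−J=2  J+j₁−j₂=4  J−j₁+j₂=3  j₁+j₂+J+1=10
(j₁±m₁, j₂±m₂, J±M) = (4,2,3,2,5,2)
P² = 3072/35
sum k=0..2:
  [0] +1/48 = 1/48
  [1] −1/12 = -1/12
  [2] +1/96 = 1/96
S = -5/96
C² = P²·S² = 5/21 ; C = -0.487950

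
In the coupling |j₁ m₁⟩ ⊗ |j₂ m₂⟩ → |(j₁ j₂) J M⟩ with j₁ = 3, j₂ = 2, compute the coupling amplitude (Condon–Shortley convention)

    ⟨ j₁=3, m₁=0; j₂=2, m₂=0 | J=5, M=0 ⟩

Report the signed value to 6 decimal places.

j₁+j₂−J=0  J+j₁−j₂=6  J−j₁+j₂=4  j₁+j₂+J+1=11
(j₁±m₁, j₂±m₂, J±M) = (3,3,2,2,5,5)
P² = 69120/7
sum k=0..0:
  [0] +1/144 = 1/144
S = 1/144
C² = P²·S² = 10/21 ; C = +0.690066

+0.690066  (= +√(10/21))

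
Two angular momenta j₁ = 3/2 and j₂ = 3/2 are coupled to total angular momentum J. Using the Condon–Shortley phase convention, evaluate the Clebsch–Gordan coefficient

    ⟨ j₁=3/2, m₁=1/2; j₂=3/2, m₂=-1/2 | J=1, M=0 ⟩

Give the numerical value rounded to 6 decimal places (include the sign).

−√(1/20) ≈ -0.223607

√[3·2!1!1!/5! · 2!1!1!2!1!1!] = √(1/5)
  +(−1)^0/∏(0,2,1,1,0,0)! = 1/2  (running 1/2)
  +(−1)^1/∏(1,1,0,0,1,1)! = -1  (running -1/2)
⟨..|..⟩ = √(1/5)·(-1/2) = -0.223607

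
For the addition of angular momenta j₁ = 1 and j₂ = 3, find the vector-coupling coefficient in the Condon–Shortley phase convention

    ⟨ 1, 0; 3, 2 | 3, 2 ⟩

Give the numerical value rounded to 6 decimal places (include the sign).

j₁+j₂−J=1  J+j₁−j₂=1  J−j₁+j₂=5  j₁+j₂+J+1=8
(j₁±m₁, j₂±m₂, J±M) = (1,1,5,1,5,1)
P² = 300
sum k=0..1:
  [0] +1/120 = 1/120
  [1] −1/24 = -1/24
S = -1/30
C² = P²·S² = 1/3 ; C = -0.577350

-0.577350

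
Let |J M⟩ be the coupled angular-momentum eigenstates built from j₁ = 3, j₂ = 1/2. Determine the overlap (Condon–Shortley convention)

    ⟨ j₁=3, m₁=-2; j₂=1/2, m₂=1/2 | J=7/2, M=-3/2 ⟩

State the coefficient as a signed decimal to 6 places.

√[8·0!6!1!/8! · 1!5!1!0!2!5!] = √(28800/7)
  +(−1)^0/∏(0,0,5,1,1,0)! = 1/120  (running 1/120)
⟨..|..⟩ = √(28800/7)·(1/120) = +0.534522

+0.534522  (= +√(2/7))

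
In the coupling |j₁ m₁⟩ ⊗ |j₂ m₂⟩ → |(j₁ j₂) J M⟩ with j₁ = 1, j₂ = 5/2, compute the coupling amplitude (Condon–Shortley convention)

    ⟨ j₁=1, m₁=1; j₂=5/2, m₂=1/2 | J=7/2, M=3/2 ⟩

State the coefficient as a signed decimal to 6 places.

+√(10/21) = +0.690066

triangle: 0!·2!·5!/8! = 240/40320
(j±m)!: 2!·0!·3!·2!·5!·2! = 5760
prefactor² = (2J+1)·Δ·N² = 1920/7
  k=0: +1/(0!·0!·0!·3!·2!·2!) = 1/24
Σ = 1/24  ⇒  CG² = 1920/7·1/24² = 10/21
CG = +√(10/21) = +0.690066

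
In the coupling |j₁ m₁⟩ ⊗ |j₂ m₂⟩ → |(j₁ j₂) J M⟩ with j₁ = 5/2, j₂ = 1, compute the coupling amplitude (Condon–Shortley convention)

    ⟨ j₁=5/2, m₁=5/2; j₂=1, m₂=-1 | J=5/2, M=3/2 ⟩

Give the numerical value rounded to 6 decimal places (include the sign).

√[6·1!4!1!/7! · 5!0!0!2!4!1!] = √(1152/7)
  +(−1)^0/∏(0,1,0,0,4,1)! = 1/24  (running 1/24)
⟨..|..⟩ = √(1152/7)·(1/24) = +0.534522

+√(2/7) ≈ +0.534522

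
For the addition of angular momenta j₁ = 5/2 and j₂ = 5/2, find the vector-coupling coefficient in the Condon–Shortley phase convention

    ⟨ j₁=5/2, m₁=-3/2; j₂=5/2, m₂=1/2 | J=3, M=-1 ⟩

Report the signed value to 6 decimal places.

+√(1/30) = +0.182574

√[7·2!3!3!/9! · 1!4!3!2!2!4!] = √(96/5)
  +(−1)^1/∏(1,1,3,2,0,1)! = -1/12  (running -1/12)
  +(−1)^2/∏(2,0,2,1,1,2)! = 1/8  (running 1/24)
⟨..|..⟩ = √(96/5)·(1/24) = +0.182574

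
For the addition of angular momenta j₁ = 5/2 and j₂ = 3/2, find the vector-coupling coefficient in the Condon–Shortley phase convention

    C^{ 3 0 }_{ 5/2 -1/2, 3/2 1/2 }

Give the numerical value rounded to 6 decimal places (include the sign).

−√(1/5) = -0.447214

√[7·1!4!2!/8! · 2!3!2!1!3!3!] = √(36/5)
  +(−1)^0/∏(0,1,3,2,1,0)! = 1/12  (running 1/12)
  +(−1)^1/∏(1,0,2,1,2,1)! = -1/4  (running -1/6)
⟨..|..⟩ = √(36/5)·(-1/6) = -0.447214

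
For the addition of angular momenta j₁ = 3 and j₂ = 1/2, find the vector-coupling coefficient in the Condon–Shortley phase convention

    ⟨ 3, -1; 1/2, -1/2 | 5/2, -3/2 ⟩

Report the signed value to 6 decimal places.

+0.534522  (= +√(2/7))

√[6·1!5!0!/7! · 2!4!0!1!1!4!] = √(1152/7)
  +(−1)^0/∏(0,1,4,0,1,0)! = 1/24  (running 1/24)
⟨..|..⟩ = √(1152/7)·(1/24) = +0.534522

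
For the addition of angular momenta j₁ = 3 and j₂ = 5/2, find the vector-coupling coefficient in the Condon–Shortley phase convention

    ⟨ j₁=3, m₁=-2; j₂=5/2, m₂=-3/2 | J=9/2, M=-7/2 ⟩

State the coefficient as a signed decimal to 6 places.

triangle: 1!×5!×4!/11! = 2880/39916800
(j±m)!: 1!×5!×1!×4!×1!×8! = 116121600
prefactor² = (2J+1)×Δ×N² = 921600/11
  k=0: +1/(0!×1!×5!×1!×0!×3!) = 1/720
  k=1: −1/(1!×0!×4!×0!×1!×4!) = -1/576
Σ = -1/2880  ⇒  CG² = 921600/11×(-1/2880)² = 1/99
CG = −√(1/99) = -0.100504

-0.100504  (= −√(1/99))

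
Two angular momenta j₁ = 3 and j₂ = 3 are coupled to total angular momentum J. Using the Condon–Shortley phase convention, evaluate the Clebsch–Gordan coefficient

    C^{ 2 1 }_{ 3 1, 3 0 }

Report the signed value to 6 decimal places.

j₁+j₂−J=4  J+j₁−j₂=2  J−j₁+j₂=2  j₁+j₂+J+1=9
(j₁±m₁, j₂±m₂, J±M) = (4,2,3,3,3,1)
P² = 96/7
sum k=1..2:
  [1] −1/12 = -1/12
  [2] +1/8 = 1/8
S = 1/24
C² = P²·S² = 1/42 ; C = +0.154303

+√(1/42) ≈ +0.154303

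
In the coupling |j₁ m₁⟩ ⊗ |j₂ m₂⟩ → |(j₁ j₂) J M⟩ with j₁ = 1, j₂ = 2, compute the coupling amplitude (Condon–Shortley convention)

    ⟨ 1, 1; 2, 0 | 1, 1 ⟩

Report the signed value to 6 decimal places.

+0.316228  (= +√(1/10))

√[3·2!0!2!/5! · 2!0!2!2!2!0!] = √(8/5)
  +(−1)^0/∏(0,2,0,2,0,0)! = 1/4  (running 1/4)
⟨..|..⟩ = √(8/5)·(1/4) = +0.316228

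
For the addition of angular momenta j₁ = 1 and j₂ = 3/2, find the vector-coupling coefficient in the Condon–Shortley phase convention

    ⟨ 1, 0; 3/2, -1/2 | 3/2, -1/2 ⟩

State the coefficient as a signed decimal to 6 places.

+√(1/15) ≈ +0.258199

j₁+j₂−J=1  J+j₁−j₂=1  J−j₁+j₂=2  j₁+j₂+J+1=5
(j₁±m₁, j₂±m₂, J±M) = (1,1,1,2,1,2)
P² = 4/15
sum k=0..1:
  [0] +1/1 = 1
  [1] −1/2 = -1/2
S = 1/2
C² = P²·S² = 1/15 ; C = +0.258199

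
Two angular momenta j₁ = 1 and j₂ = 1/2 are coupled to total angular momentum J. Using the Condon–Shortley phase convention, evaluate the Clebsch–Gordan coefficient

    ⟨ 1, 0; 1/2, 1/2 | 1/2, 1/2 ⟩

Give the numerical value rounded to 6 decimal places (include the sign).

−√(1/3) ≈ -0.577350

j₁+j₂−J=1  J+j₁−j₂=1  J−j₁+j₂=0  j₁+j₂+J+1=3
(j₁±m₁, j₂±m₂, J±M) = (1,1,1,0,1,0)
P² = 1/3
sum k=1..1:
  [1] −1/1 = -1
S = -1
C² = P²·S² = 1/3 ; C = -0.577350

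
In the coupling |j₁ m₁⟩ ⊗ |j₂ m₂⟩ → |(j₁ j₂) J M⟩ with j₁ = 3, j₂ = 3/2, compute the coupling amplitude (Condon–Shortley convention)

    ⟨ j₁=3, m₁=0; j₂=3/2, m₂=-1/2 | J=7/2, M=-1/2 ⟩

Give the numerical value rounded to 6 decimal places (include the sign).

j₁+j₂−J=1  J+j₁−j₂=5  J−j₁+j₂=2  j₁+j₂+J+1=9
(j₁±m₁, j₂±m₂, J±M) = (3,3,1,2,3,4)
P² = 384/7
sum k=0..1:
  [0] +1/12 = 1/12
  [1] −1/24 = -1/24
S = 1/24
C² = P²·S² = 2/21 ; C = +0.308607

+0.308607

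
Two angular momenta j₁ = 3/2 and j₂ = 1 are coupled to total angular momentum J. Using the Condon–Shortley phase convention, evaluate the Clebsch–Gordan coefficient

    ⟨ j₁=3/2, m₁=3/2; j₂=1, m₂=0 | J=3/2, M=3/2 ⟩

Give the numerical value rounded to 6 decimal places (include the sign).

j₁+j₂−J=1  J+j₁−j₂=2  J−j₁+j₂=1  j₁+j₂+J+1=5
(j₁±m₁, j₂±m₂, J±M) = (3,0,1,1,3,0)
P² = 12/5
sum k=0..0:
  [0] +1/2 = 1/2
S = 1/2
C² = P²·S² = 3/5 ; C = +0.774597

+0.774597  (= +√(3/5))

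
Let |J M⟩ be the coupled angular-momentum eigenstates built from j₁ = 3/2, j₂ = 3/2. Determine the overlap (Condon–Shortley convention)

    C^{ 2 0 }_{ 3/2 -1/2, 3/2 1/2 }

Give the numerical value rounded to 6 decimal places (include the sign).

triangle: 1!*2!*2!/6! = 4/720
(j±m)!: 1!*2!*2!*1!*2!*2! = 16
prefactor² = (2J+1)*Δ*N² = 4/9
  k=0: +1/(0!*1!*2!*2!*0!*0!) = 1/4
  k=1: −1/(1!*0!*1!*1!*1!*1!) = -1
Σ = -3/4  ⇒  CG² = 4/9*(-3/4)² = 1/4
CG = −√(1/4) = -0.500000

-0.500000  (= −√(1/4))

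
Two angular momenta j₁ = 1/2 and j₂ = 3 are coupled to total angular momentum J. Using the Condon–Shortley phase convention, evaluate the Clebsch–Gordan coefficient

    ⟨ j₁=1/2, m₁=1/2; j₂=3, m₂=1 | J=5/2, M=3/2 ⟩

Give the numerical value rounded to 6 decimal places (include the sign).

+0.534522  (= +√(2/7))

triangle: 1!·0!·5!/7! = 120/5040
(j±m)!: 1!·0!·4!·2!·4!·1! = 1152
prefactor² = (2J+1)·Δ·N² = 1152/7
  k=0: +1/(0!·1!·0!·4!·0!·1!) = 1/24
Σ = 1/24  ⇒  CG² = 1152/7·1/24² = 2/7
CG = +√(2/7) = +0.534522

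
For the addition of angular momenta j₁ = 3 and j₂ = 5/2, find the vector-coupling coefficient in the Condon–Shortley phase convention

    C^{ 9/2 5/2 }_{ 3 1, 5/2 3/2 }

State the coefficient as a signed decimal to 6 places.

√[10·1!5!4!/11! · 4!2!4!1!7!2!] = √(92160/11)
  +(−1)^0/∏(0,1,2,4,3,0)! = 1/288  (running 1/288)
  +(−1)^1/∏(1,0,1,3,4,1)! = -1/144  (running -1/288)
⟨..|..⟩ = √(92160/11)·(-1/288) = -0.317821

−√(10/99) = -0.317821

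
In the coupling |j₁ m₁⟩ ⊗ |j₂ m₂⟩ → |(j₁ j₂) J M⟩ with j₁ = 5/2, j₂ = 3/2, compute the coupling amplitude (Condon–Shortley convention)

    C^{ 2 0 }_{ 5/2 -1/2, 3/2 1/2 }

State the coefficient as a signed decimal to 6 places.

−√(1/14) = -0.267261

√[5·2!3!1!/7! · 2!3!2!1!2!2!] = √(8/7)
  +(−1)^1/∏(1,1,2,1,1,0)! = -1/2  (running -1/2)
  +(−1)^2/∏(2,0,1,0,2,1)! = 1/4  (running -1/4)
⟨..|..⟩ = √(8/7)·(-1/4) = -0.267261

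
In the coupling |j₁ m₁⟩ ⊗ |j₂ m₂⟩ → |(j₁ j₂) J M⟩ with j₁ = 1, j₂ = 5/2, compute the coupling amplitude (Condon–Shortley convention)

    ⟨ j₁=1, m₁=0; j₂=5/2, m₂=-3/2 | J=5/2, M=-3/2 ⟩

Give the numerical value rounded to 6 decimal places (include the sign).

j₁+j₂−J=1  J+j₁−j₂=1  J−j₁+j₂=4  j₁+j₂+J+1=7
(j₁±m₁, j₂±m₂, J±M) = (1,1,1,4,1,4)
P² = 576/35
sum k=0..1:
  [0] +1/6 = 1/6
  [1] −1/24 = -1/24
S = 1/8
C² = P²·S² = 9/35 ; C = +0.507093

+0.507093  (= +√(9/35))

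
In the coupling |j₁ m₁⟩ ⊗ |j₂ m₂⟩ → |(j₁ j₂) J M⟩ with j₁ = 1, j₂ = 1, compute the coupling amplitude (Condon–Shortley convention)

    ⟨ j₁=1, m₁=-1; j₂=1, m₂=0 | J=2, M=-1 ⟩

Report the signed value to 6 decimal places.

j₁+j₂−J=0  J+j₁−j₂=2  J−j₁+j₂=2  j₁+j₂+J+1=5
(j₁±m₁, j₂±m₂, J±M) = (0,2,1,1,1,3)
P² = 2
sum k=0..0:
  [0] +1/2 = 1/2
S = 1/2
C² = P²·S² = 1/2 ; C = +0.707107

+0.707107  (= +√(1/2))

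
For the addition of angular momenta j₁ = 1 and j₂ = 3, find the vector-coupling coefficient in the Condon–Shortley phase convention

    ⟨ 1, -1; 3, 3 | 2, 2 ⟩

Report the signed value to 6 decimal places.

+0.845154

j₁+j₂−J=2  J+j₁−j₂=0  J−j₁+j₂=4  j₁+j₂+J+1=7
(j₁±m₁, j₂±m₂, J±M) = (0,2,6,0,4,0)
P² = 11520/7
sum k=2..2:
  [2] +1/48 = 1/48
S = 1/48
C² = P²·S² = 5/7 ; C = +0.845154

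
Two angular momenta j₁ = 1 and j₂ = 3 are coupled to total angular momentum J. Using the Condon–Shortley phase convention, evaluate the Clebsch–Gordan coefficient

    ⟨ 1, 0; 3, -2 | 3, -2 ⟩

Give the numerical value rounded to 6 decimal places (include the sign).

+√(1/3) ≈ +0.577350

triangle: 1!·1!·5!/8! = 120/40320
(j±m)!: 1!·1!·1!·5!·1!·5! = 14400
prefactor² = (2J+1)·Δ·N² = 300
  k=0: +1/(0!·1!·1!·1!·0!·4!) = 1/24
  k=1: −1/(1!·0!·0!·0!·1!·5!) = -1/120
Σ = 1/30  ⇒  CG² = 300·1/30² = 1/3
CG = +√(1/3) = +0.577350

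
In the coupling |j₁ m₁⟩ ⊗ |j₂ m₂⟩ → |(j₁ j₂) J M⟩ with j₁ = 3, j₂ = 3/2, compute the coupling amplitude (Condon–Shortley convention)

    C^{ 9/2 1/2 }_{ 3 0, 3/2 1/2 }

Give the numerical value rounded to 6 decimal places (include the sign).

triangle: 0!·6!·3!/10! = 4320/3628800
(j±m)!: 3!·3!·2!·1!·5!·4! = 207360
prefactor² = (2J+1)·Δ·N² = 17280/7
  k=0: +1/(0!·0!·3!·2!·3!·1!) = 1/72
Σ = 1/72  ⇒  CG² = 17280/7·1/72² = 10/21
CG = +√(10/21) = +0.690066

+√(10/21) ≈ +0.690066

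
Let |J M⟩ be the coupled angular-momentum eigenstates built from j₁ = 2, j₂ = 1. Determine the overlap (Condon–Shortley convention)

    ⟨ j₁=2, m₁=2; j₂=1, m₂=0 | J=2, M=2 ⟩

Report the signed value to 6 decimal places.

j₁+j₂−J=1  J+j₁−j₂=3  J−j₁+j₂=1  j₁+j₂+J+1=6
(j₁±m₁, j₂±m₂, J±M) = (4,0,1,1,4,0)
P² = 24
sum k=0..0:
  [0] +1/6 = 1/6
S = 1/6
C² = P²·S² = 2/3 ; C = +0.816497

+0.816497  (= +√(2/3))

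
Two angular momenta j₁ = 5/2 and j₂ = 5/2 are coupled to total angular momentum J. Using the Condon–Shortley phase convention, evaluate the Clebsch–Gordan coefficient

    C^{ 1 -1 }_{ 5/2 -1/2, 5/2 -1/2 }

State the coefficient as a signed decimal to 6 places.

√[3·4!1!1!/7! · 2!3!2!3!0!2!] = √(144/35)
  +(−1)^2/∏(2,2,1,0,0,1)! = 1/4  (running 1/4)
⟨..|..⟩ = √(144/35)·(1/4) = +0.507093

+0.507093  (= +√(9/35))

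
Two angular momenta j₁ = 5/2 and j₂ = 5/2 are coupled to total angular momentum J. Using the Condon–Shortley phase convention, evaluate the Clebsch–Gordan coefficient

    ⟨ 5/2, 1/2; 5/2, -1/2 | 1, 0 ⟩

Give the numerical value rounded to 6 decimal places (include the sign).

triangle: 4!*1!*1!/7! = 24/5040
(j±m)!: 3!*2!*2!*3!*1!*1! = 144
prefactor² = (2J+1)*Δ*N² = 72/35
  k=1: −1/(1!*3!*1!*1!*0!*0!) = -1/6
  k=2: +1/(2!*2!*0!*0!*1!*1!) = 1/4
Σ = 1/12  ⇒  CG² = 72/35*1/12² = 1/70
CG = +√(1/70) = +0.119523

+√(1/70) = +0.119523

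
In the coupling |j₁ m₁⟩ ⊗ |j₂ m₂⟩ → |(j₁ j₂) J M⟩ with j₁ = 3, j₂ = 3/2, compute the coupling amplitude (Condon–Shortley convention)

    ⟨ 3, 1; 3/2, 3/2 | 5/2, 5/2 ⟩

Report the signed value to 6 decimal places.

+0.327327

j₁+j₂−J=2  J+j₁−j₂=4  J−j₁+j₂=1  j₁+j₂+J+1=8
(j₁±m₁, j₂±m₂, J±M) = (4,2,3,0,5,0)
P² = 1728/7
sum k=2..2:
  [2] +1/48 = 1/48
S = 1/48
C² = P²·S² = 3/28 ; C = +0.327327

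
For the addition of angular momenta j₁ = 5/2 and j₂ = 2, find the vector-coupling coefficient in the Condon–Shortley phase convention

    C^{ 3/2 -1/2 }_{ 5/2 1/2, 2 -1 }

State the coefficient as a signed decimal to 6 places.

√[4·3!2!1!/7! · 3!2!1!3!1!2!] = √(48/35)
  +(−1)^0/∏(0,3,2,1,0,0)! = 1/12  (running 1/12)
  +(−1)^1/∏(1,2,1,0,1,1)! = -1/2  (running -5/12)
⟨..|..⟩ = √(48/35)·(-5/12) = -0.487950

−√(5/21) ≈ -0.487950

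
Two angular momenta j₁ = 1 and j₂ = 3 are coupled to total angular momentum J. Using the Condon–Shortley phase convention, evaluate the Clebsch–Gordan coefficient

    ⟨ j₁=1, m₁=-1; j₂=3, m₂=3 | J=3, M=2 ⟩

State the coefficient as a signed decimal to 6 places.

-0.500000  (= −√(1/4))

j₁+j₂−J=1  J+j₁−j₂=1  J−j₁+j₂=5  j₁+j₂+J+1=8
(j₁±m₁, j₂±m₂, J±M) = (0,2,6,0,5,1)
P² = 3600
sum k=1..1:
  [1] −1/120 = -1/120
S = -1/120
C² = P²·S² = 1/4 ; C = -0.500000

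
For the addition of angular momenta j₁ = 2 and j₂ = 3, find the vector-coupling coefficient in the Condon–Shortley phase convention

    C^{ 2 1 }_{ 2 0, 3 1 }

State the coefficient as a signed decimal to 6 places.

+√(1/7) = +0.377964

triangle: 3!×1!×3!/8! = 36/40320
(j±m)!: 2!×2!×4!×2!×3!×1! = 1152
prefactor² = (2J+1)×Δ×N² = 36/7
  k=1: −1/(1!×2!×1!×3!×0!×0!) = -1/12
  k=2: +1/(2!×1!×0!×2!×1!×1!) = 1/4
Σ = 1/6  ⇒  CG² = 36/7×1/6² = 1/7
CG = +√(1/7) = +0.377964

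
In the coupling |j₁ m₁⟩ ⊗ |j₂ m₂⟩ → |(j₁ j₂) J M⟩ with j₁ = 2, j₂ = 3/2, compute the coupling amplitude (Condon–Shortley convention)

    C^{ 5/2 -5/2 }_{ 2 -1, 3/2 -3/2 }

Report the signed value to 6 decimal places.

+√(3/7) = +0.654654

√[6·1!3!2!/7! · 1!3!0!3!0!5!] = √(432/7)
  +(−1)^0/∏(0,1,3,0,0,2)! = 1/12  (running 1/12)
⟨..|..⟩ = √(432/7)·(1/12) = +0.654654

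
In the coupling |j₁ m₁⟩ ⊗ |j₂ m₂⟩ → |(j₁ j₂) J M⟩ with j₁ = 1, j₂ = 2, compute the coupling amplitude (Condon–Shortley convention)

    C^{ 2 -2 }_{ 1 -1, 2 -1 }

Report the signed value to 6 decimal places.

triangle: 1!×1!×3!/6! = 6/720
(j±m)!: 0!×2!×1!×3!×0!×4! = 288
prefactor² = (2J+1)×Δ×N² = 12
  k=1: −1/(1!×0!×1!×0!×0!×3!) = -1/6
Σ = -1/6  ⇒  CG² = 12×(-1/6)² = 1/3
CG = −√(1/3) = -0.577350

−√(1/3) ≈ -0.577350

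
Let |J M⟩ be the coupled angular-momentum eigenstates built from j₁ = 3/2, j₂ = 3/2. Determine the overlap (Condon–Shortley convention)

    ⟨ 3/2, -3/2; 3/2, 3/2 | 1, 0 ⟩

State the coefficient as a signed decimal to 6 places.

+0.670820

√[3·2!1!1!/5! · 0!3!3!0!1!1!] = √(9/5)
  +(−1)^2/∏(2,0,1,1,0,0)! = 1/2  (running 1/2)
⟨..|..⟩ = √(9/5)·(1/2) = +0.670820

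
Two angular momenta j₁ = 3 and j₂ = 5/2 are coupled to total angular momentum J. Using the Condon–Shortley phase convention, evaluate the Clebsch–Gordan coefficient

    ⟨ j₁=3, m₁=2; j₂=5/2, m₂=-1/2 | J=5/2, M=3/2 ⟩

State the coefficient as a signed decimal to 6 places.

-0.267261  (= −√(1/14))

j₁+j₂−J=3  J+j₁−j₂=3  J−j₁+j₂=2  j₁+j₂+J+1=9
(j₁±m₁, j₂±m₂, J±M) = (5,1,2,3,4,1)
P² = 288/7
sum k=0..1:
  [0] +1/24 = 1/24
  [1] −1/12 = -1/12
S = -1/24
C² = P²·S² = 1/14 ; C = -0.267261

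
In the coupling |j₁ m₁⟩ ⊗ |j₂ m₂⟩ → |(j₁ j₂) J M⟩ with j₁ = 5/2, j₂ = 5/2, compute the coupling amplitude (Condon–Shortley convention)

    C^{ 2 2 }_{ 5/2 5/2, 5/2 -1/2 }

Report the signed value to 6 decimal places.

j₁+j₂−J=3  J+j₁−j₂=2  J−j₁+j₂=2  j₁+j₂+J+1=8
(j₁±m₁, j₂±m₂, J±M) = (5,0,2,3,4,0)
P² = 720/7
sum k=0..0:
  [0] +1/24 = 1/24
S = 1/24
C² = P²·S² = 5/28 ; C = +0.422577

+√(5/28) = +0.422577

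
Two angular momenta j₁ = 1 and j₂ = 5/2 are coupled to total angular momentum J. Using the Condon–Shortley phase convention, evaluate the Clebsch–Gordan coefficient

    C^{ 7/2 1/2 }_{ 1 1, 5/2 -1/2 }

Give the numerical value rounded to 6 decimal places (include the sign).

√[8·0!2!5!/8! · 2!0!2!3!4!3!] = √(1152/7)
  +(−1)^0/∏(0,0,0,2,2,3)! = 1/24  (running 1/24)
⟨..|..⟩ = √(1152/7)·(1/24) = +0.534522

+0.534522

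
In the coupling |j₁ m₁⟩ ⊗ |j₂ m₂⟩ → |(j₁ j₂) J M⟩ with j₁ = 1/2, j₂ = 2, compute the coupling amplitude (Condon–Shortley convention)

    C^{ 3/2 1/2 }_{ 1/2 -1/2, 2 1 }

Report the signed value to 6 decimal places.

√[4·1!0!3!/5! · 0!1!3!1!2!1!] = √(12/5)
  +(−1)^1/∏(1,0,0,2,0,1)! = -1/2  (running -1/2)
⟨..|..⟩ = √(12/5)·(-1/2) = -0.774597

-0.774597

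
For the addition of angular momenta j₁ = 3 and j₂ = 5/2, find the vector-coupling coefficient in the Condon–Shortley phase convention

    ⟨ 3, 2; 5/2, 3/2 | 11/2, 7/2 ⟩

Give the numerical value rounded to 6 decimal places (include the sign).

+0.738549  (= +√(6/11))

triangle: 0!×6!×5!/12! = 86400/479001600
(j±m)!: 5!×1!×4!×1!×9!×2! = 2090188800
prefactor² = (2J+1)×Δ×N² = 49766400/11
  k=0: +1/(0!×0!×1!×4!×5!×1!) = 1/2880
Σ = 1/2880  ⇒  CG² = 49766400/11×1/2880² = 6/11
CG = +√(6/11) = +0.738549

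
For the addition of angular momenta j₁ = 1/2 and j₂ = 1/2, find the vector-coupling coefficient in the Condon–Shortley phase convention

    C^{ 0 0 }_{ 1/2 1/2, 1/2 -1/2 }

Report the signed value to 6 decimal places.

√[1·1!0!0!/2! · 1!0!0!1!0!0!] = √(1/2)
  +(−1)^0/∏(0,1,0,0,0,0)! = 1  (running 1)
⟨..|..⟩ = √(1/2)·(1) = +0.707107

+0.707107  (= +√(1/2))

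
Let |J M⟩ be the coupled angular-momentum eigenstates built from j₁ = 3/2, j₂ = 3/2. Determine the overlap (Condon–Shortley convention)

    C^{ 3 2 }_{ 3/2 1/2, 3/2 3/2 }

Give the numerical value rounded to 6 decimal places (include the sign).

√[7·0!3!3!/7! · 2!1!3!0!5!1!] = √(72)
  +(−1)^0/∏(0,0,1,3,2,0)! = 1/12  (running 1/12)
⟨..|..⟩ = √(72)·(1/12) = +0.707107

+0.707107  (= +√(1/2))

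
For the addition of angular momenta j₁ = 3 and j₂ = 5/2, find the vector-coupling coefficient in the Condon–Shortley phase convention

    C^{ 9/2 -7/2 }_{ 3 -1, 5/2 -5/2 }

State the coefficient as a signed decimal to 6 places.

triangle: 1!×5!×4!/11! = 2880/39916800
(j±m)!: 2!×4!×0!×5!×1!×8! = 232243200
prefactor² = (2J+1)×Δ×N² = 1843200/11
  k=0: +1/(0!×1!×4!×0!×1!×4!) = 1/576
Σ = 1/576  ⇒  CG² = 1843200/11×1/576² = 50/99
CG = +√(50/99) = +0.710669

+√(50/99) = +0.710669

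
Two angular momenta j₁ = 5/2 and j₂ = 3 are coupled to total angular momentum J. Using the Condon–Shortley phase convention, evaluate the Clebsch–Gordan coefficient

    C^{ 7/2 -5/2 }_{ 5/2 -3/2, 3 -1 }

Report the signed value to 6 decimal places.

√[8·2!3!4!/10! · 1!4!2!4!1!6!] = √(18432/35)
  +(−1)^1/∏(1,1,3,1,0,3)! = -1/36  (running -1/36)
  +(−1)^2/∏(2,0,2,0,1,4)! = 1/96  (running -5/288)
⟨..|..⟩ = √(18432/35)·(-5/288) = -0.398410

-0.398410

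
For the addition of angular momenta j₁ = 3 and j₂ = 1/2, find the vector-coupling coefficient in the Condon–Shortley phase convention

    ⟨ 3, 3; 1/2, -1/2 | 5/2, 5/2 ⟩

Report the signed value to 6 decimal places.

+√(6/7) ≈ +0.925820

√[6·1!5!0!/7! · 6!0!0!1!5!0!] = √(86400/7)
  +(−1)^0/∏(0,1,0,0,5,0)! = 1/120  (running 1/120)
⟨..|..⟩ = √(86400/7)·(1/120) = +0.925820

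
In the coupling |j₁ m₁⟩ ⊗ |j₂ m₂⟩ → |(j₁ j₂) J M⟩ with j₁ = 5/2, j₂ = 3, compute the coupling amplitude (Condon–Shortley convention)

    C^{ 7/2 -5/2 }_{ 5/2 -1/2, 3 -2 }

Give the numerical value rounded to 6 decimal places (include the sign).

−√(2/63) ≈ -0.178174

√[8·2!3!4!/10! · 2!3!1!5!1!6!] = √(4608/7)
  +(−1)^0/∏(0,2,3,1,0,3)! = 1/72  (running 1/72)
  +(−1)^1/∏(1,1,2,0,1,4)! = -1/48  (running -1/144)
⟨..|..⟩ = √(4608/7)·(-1/144) = -0.178174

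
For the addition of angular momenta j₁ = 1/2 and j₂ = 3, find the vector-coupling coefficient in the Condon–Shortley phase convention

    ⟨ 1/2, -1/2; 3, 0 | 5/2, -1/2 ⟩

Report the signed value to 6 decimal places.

−√(3/7) = -0.654654

triangle: 1!×0!×5!/7! = 120/5040
(j±m)!: 0!×1!×3!×3!×2!×3! = 432
prefactor² = (2J+1)×Δ×N² = 432/7
  k=1: −1/(1!×0!×0!×2!×0!×3!) = -1/12
Σ = -1/12  ⇒  CG² = 432/7×(-1/12)² = 3/7
CG = −√(3/7) = -0.654654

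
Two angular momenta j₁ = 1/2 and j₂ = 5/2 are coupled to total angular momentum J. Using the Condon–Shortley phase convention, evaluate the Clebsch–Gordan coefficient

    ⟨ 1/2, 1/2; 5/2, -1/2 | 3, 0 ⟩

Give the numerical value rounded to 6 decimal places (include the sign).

√[7·0!1!5!/7! · 1!0!2!3!3!3!] = √(72)
  +(−1)^0/∏(0,0,0,2,1,3)! = 1/12  (running 1/12)
⟨..|..⟩ = √(72)·(1/12) = +0.707107

+√(1/2) ≈ +0.707107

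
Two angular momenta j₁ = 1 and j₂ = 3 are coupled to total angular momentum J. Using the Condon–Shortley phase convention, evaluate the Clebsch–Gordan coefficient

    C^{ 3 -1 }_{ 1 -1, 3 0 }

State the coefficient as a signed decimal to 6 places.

−√(1/2) = -0.707107

triangle: 1!·1!·5!/8! = 120/40320
(j±m)!: 0!·2!·3!·3!·2!·4! = 3456
prefactor² = (2J+1)·Δ·N² = 72
  k=1: −1/(1!·0!·1!·2!·0!·3!) = -1/12
Σ = -1/12  ⇒  CG² = 72·(-1/12)² = 1/2
CG = −√(1/2) = -0.707107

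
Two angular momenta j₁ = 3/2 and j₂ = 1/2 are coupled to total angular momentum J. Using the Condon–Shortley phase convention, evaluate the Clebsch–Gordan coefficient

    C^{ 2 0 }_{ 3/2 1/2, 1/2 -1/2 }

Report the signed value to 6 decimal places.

triangle: 0!×3!×1!/5! = 6/120
(j±m)!: 2!×1!×0!×1!×2!×2! = 8
prefactor² = (2J+1)×Δ×N² = 2
  k=0: +1/(0!×0!×1!×0!×2!×1!) = 1/2
Σ = 1/2  ⇒  CG² = 2×1/2² = 1/2
CG = +√(1/2) = +0.707107

+√(1/2) = +0.707107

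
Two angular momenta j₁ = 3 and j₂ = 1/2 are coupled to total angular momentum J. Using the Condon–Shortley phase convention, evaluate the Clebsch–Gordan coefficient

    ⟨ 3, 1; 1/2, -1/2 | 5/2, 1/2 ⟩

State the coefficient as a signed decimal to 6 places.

j₁+j₂−J=1  J+j₁−j₂=5  J−j₁+j₂=0  j₁+j₂+J+1=7
(j₁±m₁, j₂±m₂, J±M) = (4,2,0,1,3,2)
P² = 576/7
sum k=0..0:
  [0] +1/12 = 1/12
S = 1/12
C² = P²·S² = 4/7 ; C = +0.755929

+√(4/7) ≈ +0.755929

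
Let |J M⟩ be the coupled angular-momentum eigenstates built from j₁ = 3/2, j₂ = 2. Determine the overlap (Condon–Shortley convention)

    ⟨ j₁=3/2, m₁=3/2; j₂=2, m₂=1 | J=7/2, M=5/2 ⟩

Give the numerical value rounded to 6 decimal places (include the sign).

+0.755929

√[8·0!3!4!/8! · 3!0!3!1!6!1!] = √(5184/7)
  +(−1)^0/∏(0,0,0,3,3,1)! = 1/36  (running 1/36)
⟨..|..⟩ = √(5184/7)·(1/36) = +0.755929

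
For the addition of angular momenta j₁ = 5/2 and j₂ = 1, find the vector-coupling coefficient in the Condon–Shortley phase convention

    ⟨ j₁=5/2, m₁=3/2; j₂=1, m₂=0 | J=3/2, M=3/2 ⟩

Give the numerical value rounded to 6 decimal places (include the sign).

−√(4/15) = -0.516398

√[4·2!3!0!/6! · 4!1!1!1!3!0!] = √(48/5)
  +(−1)^1/∏(1,1,0,0,3,0)! = -1/6  (running -1/6)
⟨..|..⟩ = √(48/5)·(-1/6) = -0.516398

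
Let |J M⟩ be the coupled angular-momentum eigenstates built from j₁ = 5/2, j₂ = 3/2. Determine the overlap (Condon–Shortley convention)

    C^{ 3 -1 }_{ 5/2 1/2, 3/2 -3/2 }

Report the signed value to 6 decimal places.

+0.670820

j₁+j₂−J=1  J+j₁−j₂=4  J−j₁+j₂=2  j₁+j₂+J+1=8
(j₁±m₁, j₂±m₂, J±M) = (3,2,0,3,2,4)
P² = 144/5
sum k=0..0:
  [0] +1/8 = 1/8
S = 1/8
C² = P²·S² = 9/20 ; C = +0.670820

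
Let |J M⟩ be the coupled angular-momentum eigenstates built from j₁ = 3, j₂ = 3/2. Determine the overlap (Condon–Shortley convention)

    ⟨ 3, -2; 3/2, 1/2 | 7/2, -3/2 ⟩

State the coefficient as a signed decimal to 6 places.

-0.654654

√[8·1!5!2!/9! · 1!5!2!1!2!5!] = √(6400/21)
  +(−1)^0/∏(0,1,5,2,0,0)! = 1/240  (running 1/240)
  +(−1)^1/∏(1,0,4,1,1,1)! = -1/24  (running -3/80)
⟨..|..⟩ = √(6400/21)·(-3/80) = -0.654654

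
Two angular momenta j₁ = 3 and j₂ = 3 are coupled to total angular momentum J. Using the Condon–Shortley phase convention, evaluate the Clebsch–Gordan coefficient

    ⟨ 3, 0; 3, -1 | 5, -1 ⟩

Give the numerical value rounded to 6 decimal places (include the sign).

+√(5/42) ≈ +0.345033

triangle: 1!·5!·5!/12! = 14400/479001600
(j±m)!: 3!·3!·2!·4!·4!·6! = 29859840
prefactor² = (2J+1)·Δ·N² = 69120/7
  k=0: +1/(0!·1!·3!·2!·2!·3!) = 1/144
  k=1: −1/(1!·0!·2!·1!·3!·4!) = -1/288
Σ = 1/288  ⇒  CG² = 69120/7·1/288² = 5/42
CG = +√(5/42) = +0.345033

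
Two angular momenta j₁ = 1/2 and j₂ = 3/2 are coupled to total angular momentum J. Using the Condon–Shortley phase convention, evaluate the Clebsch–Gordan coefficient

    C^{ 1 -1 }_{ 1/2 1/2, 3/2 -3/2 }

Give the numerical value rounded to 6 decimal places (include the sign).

+√(3/4) ≈ +0.866025

j₁+j₂−J=1  J+j₁−j₂=0  J−j₁+j₂=2  j₁+j₂+J+1=4
(j₁±m₁, j₂±m₂, J±M) = (1,0,0,3,0,2)
P² = 3
sum k=0..0:
  [0] +1/2 = 1/2
S = 1/2
C² = P²·S² = 3/4 ; C = +0.866025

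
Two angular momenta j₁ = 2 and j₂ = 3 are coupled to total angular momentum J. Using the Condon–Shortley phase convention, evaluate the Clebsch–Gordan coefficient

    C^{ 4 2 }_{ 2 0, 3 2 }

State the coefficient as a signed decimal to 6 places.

√[9·1!3!5!/10! · 2!2!5!1!6!2!] = √(8640/7)
  +(−1)^0/∏(0,1,2,5,1,0)! = 1/240  (running 1/240)
  +(−1)^1/∏(1,0,1,4,2,1)! = -1/48  (running -1/60)
⟨..|..⟩ = √(8640/7)·(-1/60) = -0.585540

-0.585540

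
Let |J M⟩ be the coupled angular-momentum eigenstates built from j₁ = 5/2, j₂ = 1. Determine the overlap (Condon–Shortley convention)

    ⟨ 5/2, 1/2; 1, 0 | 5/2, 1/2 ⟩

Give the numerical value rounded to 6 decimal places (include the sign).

√[6·1!4!1!/7! · 3!2!1!1!3!2!] = √(144/35)
  +(−1)^0/∏(0,1,2,1,2,0)! = 1/4  (running 1/4)
  +(−1)^1/∏(1,0,1,0,3,1)! = -1/6  (running 1/12)
⟨..|..⟩ = √(144/35)·(1/12) = +0.169031

+√(1/35) ≈ +0.169031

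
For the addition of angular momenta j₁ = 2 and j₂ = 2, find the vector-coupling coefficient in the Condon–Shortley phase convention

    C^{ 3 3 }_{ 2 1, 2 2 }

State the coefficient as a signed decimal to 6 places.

triangle: 1!×3!×3!/8! = 36/40320
(j±m)!: 3!×1!×4!×0!×6!×0! = 103680
prefactor² = (2J+1)×Δ×N² = 648
  k=1: −1/(1!×0!×0!×3!×3!×0!) = -1/36
Σ = -1/36  ⇒  CG² = 648×(-1/36)² = 1/2
CG = −√(1/2) = -0.707107

−√(1/2) ≈ -0.707107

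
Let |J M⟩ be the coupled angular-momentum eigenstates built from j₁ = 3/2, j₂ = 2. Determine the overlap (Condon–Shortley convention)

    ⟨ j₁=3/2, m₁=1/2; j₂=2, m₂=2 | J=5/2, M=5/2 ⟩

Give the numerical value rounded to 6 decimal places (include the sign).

j₁+j₂−J=1  J+j₁−j₂=2  J−j₁+j₂=3  j₁+j₂+J+1=7
(j₁±m₁, j₂±m₂, J±M) = (2,1,4,0,5,0)
P² = 576/7
sum k=1..1:
  [1] −1/12 = -1/12
S = -1/12
C² = P²·S² = 4/7 ; C = -0.755929

-0.755929  (= −√(4/7))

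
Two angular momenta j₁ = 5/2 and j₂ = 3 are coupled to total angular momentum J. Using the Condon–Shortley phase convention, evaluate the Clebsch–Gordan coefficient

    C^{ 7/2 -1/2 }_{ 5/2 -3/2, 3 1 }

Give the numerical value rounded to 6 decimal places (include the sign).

triangle: 2!×3!×4!/10! = 288/3628800
(j±m)!: 1!×4!×4!×2!×3!×4! = 165888
prefactor² = (2J+1)×Δ×N² = 18432/175
  k=1: −1/(1!×1!×3!×3!×0!×1!) = -1/36
  k=2: +1/(2!×0!×2!×2!×1!×2!) = 1/16
Σ = 5/144  ⇒  CG² = 18432/175×5/144² = 8/63
CG = +√(8/63) = +0.356348

+0.356348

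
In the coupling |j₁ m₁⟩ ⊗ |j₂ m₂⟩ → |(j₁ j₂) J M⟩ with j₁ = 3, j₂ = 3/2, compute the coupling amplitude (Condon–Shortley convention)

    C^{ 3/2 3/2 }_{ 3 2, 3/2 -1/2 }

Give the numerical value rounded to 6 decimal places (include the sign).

j₁+j₂−J=3  J+j₁−j₂=3  J−j₁+j₂=0  j₁+j₂+J+1=7
(j₁±m₁, j₂±m₂, J±M) = (5,1,1,2,3,0)
P² = 288/7
sum k=1..1:
  [1] −1/12 = -1/12
S = -1/12
C² = P²·S² = 2/7 ; C = -0.534522

−√(2/7) = -0.534522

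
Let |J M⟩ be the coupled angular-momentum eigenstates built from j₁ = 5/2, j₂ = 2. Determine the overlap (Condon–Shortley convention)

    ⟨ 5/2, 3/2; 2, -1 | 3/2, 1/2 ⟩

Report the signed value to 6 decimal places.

-0.138013  (= −√(2/105))

triangle: 3!×2!×1!/7! = 12/5040
(j±m)!: 4!×1!×1!×3!×2!×1! = 288
prefactor² = (2J+1)×Δ×N² = 96/35
  k=0: +1/(0!×3!×1!×1!×1!×0!) = 1/6
  k=1: −1/(1!×2!×0!×0!×2!×1!) = -1/4
Σ = -1/12  ⇒  CG² = 96/35×(-1/12)² = 2/105
CG = −√(2/105) = -0.138013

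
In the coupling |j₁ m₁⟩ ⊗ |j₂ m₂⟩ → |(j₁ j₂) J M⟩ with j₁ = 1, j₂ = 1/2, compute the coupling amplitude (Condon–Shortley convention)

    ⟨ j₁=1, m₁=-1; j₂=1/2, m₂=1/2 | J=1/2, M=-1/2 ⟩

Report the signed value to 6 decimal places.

j₁+j₂−J=1  J+j₁−j₂=1  J−j₁+j₂=0  j₁+j₂+J+1=3
(j₁±m₁, j₂±m₂, J±M) = (0,2,1,0,0,1)
P² = 2/3
sum k=1..1:
  [1] −1/1 = -1
S = -1
C² = P²·S² = 2/3 ; C = -0.816497

−√(2/3) ≈ -0.816497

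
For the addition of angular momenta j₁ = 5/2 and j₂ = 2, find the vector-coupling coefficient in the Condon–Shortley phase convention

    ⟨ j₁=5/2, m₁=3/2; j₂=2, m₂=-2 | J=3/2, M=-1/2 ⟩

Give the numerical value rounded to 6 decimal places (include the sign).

√[4·3!2!1!/7! · 4!1!0!4!1!2!] = √(384/35)
  +(−1)^0/∏(0,3,1,0,1,1)! = 1/6  (running 1/6)
⟨..|..⟩ = √(384/35)·(1/6) = +0.552052

+√(32/105) ≈ +0.552052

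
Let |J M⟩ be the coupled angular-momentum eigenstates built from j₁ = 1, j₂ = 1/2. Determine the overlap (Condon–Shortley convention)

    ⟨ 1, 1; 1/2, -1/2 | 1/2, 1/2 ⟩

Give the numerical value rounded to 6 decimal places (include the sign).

√[2·1!1!0!/3! · 2!0!0!1!1!0!] = √(2/3)
  +(−1)^0/∏(0,1,0,0,1,0)! = 1  (running 1)
⟨..|..⟩ = √(2/3)·(1) = +0.816497

+0.816497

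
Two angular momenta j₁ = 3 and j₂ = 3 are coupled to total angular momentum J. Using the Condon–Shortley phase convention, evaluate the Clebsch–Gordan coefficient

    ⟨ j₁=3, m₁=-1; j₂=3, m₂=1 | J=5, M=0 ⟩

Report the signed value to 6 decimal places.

-0.545545

√[11·1!5!5!/12! · 2!4!4!2!5!5!] = √(76800/7)
  +(−1)^0/∏(0,1,4,4,1,1)! = 1/576  (running 1/576)
  +(−1)^1/∏(1,0,3,3,2,2)! = -1/144  (running -1/192)
⟨..|..⟩ = √(76800/7)·(-1/192) = -0.545545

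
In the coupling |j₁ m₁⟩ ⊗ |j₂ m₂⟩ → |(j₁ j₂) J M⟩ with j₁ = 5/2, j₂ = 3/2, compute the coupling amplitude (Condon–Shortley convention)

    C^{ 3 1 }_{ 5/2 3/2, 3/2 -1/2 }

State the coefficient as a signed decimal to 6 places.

+0.639010

triangle: 1!*4!*2!/8! = 48/40320
(j±m)!: 4!*1!*1!*2!*4!*2! = 2304
prefactor² = (2J+1)*Δ*N² = 96/5
  k=0: +1/(0!*1!*1!*1!*3!*1!) = 1/6
  k=1: −1/(1!*0!*0!*0!*4!*2!) = -1/48
Σ = 7/48  ⇒  CG² = 96/5*7/48² = 49/120
CG = +√(49/120) = +0.639010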